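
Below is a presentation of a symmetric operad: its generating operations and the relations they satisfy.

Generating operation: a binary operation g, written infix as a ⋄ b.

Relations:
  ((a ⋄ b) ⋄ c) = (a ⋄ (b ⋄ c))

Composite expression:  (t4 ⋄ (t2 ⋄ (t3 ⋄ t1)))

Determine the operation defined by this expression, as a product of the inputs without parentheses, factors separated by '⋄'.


t4 ⋄ t2 ⋄ t3 ⋄ t1

All parenthesizations of g agree; list the t-inputs left to right.
(t3 ⋄ t1) linearizes to t3 ⋄ t1
(t2 ⋄ (t3 ⋄ t1)) linearizes to t2 ⋄ t3 ⋄ t1
(t4 ⋄ (t2 ⋄ (t3 ⋄ t1))) linearizes to t4 ⋄ t2 ⋄ t3 ⋄ t1


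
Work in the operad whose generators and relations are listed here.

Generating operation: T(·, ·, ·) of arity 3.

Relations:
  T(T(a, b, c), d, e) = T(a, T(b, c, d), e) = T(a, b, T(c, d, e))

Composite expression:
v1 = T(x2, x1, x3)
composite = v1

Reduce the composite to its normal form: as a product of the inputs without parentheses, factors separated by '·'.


x2 · x1 · x3


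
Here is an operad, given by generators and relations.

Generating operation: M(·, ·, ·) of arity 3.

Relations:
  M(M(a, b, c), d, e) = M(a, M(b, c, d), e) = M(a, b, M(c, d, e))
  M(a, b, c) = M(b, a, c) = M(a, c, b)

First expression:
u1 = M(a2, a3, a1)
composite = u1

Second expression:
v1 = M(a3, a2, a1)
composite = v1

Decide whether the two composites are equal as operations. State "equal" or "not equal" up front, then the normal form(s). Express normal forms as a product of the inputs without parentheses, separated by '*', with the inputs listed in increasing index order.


Normal form of the first expression: a1 * a2 * a3
Normal form of the second expression: a1 * a2 * a3
The normal forms match — equal.

equal — both sides give a1 * a2 * a3


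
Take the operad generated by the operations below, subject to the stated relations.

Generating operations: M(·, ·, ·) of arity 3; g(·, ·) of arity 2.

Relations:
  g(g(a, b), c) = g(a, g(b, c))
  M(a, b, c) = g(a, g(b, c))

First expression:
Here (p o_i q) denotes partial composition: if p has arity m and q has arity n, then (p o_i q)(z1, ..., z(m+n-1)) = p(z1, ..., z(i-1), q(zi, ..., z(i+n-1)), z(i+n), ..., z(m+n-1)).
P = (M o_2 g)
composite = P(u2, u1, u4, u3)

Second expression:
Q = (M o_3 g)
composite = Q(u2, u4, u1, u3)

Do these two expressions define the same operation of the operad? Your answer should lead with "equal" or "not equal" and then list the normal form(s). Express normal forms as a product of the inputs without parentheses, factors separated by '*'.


not equal; first: u2 * u1 * u4 * u3; second: u2 * u4 * u1 * u3

In normal form, the first expression is u2 * u1 * u4 * u3
In normal form, the second expression is u2 * u4 * u1 * u3
The normal forms differ: not equal.


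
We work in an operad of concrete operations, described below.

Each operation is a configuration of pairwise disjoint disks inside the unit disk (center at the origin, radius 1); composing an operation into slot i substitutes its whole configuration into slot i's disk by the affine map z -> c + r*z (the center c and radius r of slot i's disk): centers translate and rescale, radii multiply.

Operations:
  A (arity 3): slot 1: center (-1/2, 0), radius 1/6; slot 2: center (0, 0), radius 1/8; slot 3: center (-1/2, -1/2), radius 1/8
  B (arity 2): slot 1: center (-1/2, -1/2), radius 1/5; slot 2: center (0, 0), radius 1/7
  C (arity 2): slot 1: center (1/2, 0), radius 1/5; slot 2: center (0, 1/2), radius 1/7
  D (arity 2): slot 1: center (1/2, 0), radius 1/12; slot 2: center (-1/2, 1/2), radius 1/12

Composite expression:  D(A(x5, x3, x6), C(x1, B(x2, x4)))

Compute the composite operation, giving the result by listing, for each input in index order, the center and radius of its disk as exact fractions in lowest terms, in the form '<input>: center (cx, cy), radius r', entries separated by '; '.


Only the slot chain above each x matters under D; compose those maps.
x5: after 2 affine steps, its disk has center (11/24, 0), radius 1/72
x3: after 2 affine steps, its disk has center (1/2, 0), radius 1/96
x6: after 2 affine steps, its disk has center (11/24, -1/24), radius 1/96
x1: after 2 affine steps, its disk has center (-11/24, 1/2), radius 1/60
x2: after 3 affine steps, its disk has center (-85/168, 15/28), radius 1/420
x4: after 3 affine steps, its disk has center (-1/2, 13/24), radius 1/588

x1: center (-11/24, 1/2), radius 1/60; x2: center (-85/168, 15/28), radius 1/420; x3: center (1/2, 0), radius 1/96; x4: center (-1/2, 13/24), radius 1/588; x5: center (11/24, 0), radius 1/72; x6: center (11/24, -1/24), radius 1/96


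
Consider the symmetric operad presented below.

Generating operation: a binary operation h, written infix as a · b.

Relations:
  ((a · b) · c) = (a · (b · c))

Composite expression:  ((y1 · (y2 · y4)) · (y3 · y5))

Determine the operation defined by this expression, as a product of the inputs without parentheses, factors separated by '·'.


y1 · y2 · y4 · y3 · y5

The h-tree's shape is irrelevant; the y-reading-order decides.
(y2 · y4) reduces to y2 · y4
(y1 · (y2 · y4)) reduces to y1 · y2 · y4
(y3 · y5) reduces to y3 · y5
((y1 · (y2 · y4)) · (y3 · y5)) reduces to y1 · y2 · y4 · y3 · y5


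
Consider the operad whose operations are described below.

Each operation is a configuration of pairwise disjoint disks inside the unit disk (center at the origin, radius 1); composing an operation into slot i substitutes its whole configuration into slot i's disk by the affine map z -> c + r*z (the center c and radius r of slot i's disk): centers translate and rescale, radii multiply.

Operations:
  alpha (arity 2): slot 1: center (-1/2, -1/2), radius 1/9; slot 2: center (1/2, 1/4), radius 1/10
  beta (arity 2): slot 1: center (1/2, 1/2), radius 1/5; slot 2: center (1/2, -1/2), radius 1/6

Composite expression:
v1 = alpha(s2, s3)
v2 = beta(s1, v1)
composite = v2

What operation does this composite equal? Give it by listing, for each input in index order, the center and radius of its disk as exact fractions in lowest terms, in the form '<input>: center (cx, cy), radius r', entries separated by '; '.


s1: center (1/2, 1/2), radius 1/5; s2: center (5/12, -7/12), radius 1/54; s3: center (7/12, -11/24), radius 1/60

Each s-disk chains the slot maps above it in beta; radii multiply.
input s1: applying the 1 nested substitution gives center (1/2, 1/2), radius 1/5
input s2: applying the 2 nested substitutions gives center (5/12, -7/12), radius 1/54
input s3: applying the 2 nested substitutions gives center (7/12, -11/24), radius 1/60


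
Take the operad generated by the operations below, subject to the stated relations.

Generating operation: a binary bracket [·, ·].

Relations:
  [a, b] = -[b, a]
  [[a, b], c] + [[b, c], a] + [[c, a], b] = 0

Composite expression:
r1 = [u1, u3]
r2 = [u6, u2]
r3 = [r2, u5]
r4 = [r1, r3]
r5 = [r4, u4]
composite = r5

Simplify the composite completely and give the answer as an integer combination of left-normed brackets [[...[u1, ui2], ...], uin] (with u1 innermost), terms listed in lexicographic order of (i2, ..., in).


-[[[[[u1, u3], u2], u6], u5], u4] + [[[[[u1, u3], u5], u2], u6], u4] - [[[[[u1, u3], u5], u6], u2], u4] + [[[[[u1, u3], u6], u2], u5], u4]

In the tensor algebra, words opening u1 carry the u1-anchored form.
Composite bracket: [[[u1, u3], [[u6, u2], u5]], u4]
Full expansion: 32 signed words from ab - ba (2^5 = 32).
Collect the words opening with u1:
  from u1u3u2u6u5u4, sign -1: term -[[[[[u1, u3], u2], u6], u5], u4]
  from u1u3u5u2u6u4, sign +1: term +[[[[[u1, u3], u5], u2], u6], u4]
  from u1u3u5u6u2u4, sign -1: term -[[[[[u1, u3], u5], u6], u2], u4]
  from u1u3u6u2u5u4, sign +1: term +[[[[[u1, u3], u6], u2], u5], u4]


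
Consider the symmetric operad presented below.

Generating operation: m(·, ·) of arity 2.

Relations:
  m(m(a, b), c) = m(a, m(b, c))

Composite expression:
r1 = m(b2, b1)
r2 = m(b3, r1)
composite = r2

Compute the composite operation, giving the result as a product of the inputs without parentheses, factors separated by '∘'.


b3 ∘ b2 ∘ b1

All parenthesizations of m agree; list the b-inputs left to right.
m(b2, b1) flattens to b2 ∘ b1
m(b3, m(b2, b1)) flattens to b3 ∘ b2 ∘ b1


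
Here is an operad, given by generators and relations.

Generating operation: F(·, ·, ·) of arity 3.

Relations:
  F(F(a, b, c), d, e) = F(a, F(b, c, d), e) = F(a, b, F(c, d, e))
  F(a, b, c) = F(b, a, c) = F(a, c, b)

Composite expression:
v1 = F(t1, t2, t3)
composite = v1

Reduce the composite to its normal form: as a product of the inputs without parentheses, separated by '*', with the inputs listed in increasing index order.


t1 * t2 * t3

Shape and order are irrelevant to F; the t-input set decides.
F(t1, t2, t3) unparenthesizes to t1 * t2 * t3
reordering the factors by index: t1 * t2 * t3


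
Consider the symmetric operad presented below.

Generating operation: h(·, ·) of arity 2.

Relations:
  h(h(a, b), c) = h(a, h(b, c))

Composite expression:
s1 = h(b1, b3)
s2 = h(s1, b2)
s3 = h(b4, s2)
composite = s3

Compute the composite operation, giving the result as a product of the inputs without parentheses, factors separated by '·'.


b4 · b1 · b3 · b2

Key point: h is associative — brackets drop, the b-order remains.
h(b1, b3) unparenthesizes to b1 · b3
h(h(b1, b3), b2) unparenthesizes to b1 · b3 · b2
h(b4, h(h(b1, b3), b2)) unparenthesizes to b4 · b1 · b3 · b2


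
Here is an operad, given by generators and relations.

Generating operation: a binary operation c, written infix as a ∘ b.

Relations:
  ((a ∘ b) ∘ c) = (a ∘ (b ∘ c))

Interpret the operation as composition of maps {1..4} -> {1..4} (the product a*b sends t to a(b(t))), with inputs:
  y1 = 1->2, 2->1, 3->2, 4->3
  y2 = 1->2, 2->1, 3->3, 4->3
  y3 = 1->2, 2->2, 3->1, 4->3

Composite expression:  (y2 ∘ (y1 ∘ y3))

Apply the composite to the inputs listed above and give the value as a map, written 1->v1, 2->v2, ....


1->2, 2->2, 3->1, 4->1

(y1 ∘ y3) = 1->1, 2->1, 3->2, 4->2
(y2 ∘ (y1 ∘ y3)) = 1->2, 2->2, 3->1, 4->1


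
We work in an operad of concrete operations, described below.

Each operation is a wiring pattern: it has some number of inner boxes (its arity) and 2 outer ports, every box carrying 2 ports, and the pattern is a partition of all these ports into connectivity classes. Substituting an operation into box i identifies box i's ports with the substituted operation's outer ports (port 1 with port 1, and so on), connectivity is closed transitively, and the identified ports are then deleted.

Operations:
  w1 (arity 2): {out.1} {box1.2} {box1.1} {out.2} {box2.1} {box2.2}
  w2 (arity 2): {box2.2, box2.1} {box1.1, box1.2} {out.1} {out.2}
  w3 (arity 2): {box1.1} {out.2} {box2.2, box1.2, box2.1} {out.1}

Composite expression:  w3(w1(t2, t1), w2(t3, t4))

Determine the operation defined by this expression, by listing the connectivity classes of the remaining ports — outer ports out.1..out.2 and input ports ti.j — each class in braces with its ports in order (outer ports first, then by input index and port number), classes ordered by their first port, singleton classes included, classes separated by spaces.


{out.1} {out.2} {t1.1} {t1.2} {t2.1} {t2.2} {t3.1, t3.2} {t4.1, t4.2}

Two ports join when wires chain via w3-identified ports.
composing w1 on (t2, t1), with out.j its own outer ports: {out.1} {out.2} {t1.1} {t1.2} {t2.1} {t2.2}
composing w2 on (t3, t4), with out.j its own outer ports: {out.1} {out.2} {t3.1, t3.2} {t4.1, t4.2}
composing w3 on (t2, t1, t3, t4), with out.j its own outer ports: {out.1} {out.2} {t1.1} {t1.2} {t2.1} {t2.2} {t3.1, t3.2} {t4.1, t4.2}


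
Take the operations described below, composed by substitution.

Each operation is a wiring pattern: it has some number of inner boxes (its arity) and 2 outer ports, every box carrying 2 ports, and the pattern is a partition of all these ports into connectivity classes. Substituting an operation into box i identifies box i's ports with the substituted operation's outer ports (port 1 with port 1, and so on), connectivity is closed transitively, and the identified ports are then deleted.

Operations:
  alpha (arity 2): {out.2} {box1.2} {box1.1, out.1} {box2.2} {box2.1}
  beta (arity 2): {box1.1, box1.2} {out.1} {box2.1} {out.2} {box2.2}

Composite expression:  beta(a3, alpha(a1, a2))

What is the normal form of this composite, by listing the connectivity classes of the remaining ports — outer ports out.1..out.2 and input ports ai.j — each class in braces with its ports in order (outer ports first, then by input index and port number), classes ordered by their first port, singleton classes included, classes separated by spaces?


{out.1} {out.2} {a1.1} {a1.2} {a2.1} {a2.2} {a3.1, a3.2}


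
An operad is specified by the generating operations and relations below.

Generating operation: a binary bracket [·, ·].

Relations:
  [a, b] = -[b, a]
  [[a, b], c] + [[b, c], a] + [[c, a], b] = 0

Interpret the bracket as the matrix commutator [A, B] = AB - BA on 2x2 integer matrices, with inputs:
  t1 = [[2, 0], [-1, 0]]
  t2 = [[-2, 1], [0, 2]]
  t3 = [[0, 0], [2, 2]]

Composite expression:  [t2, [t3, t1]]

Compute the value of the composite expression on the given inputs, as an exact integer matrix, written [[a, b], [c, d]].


[t3, t1] = [[0, 0], [2, 0]]
[t2, [t3, t1]] = [[2, 0], [8, -2]]

[[2, 0], [8, -2]]


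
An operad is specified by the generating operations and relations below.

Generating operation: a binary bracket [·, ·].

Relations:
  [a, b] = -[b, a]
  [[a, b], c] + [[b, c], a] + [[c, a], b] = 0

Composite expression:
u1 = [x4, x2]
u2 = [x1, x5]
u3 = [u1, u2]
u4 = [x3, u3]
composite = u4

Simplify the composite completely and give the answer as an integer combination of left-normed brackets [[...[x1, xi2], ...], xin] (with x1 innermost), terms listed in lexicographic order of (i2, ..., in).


In the tensor algebra, words opening x1 carry the x1-anchored form.
Composite bracket: [x3, [[x4, x2], [x1, x5]]]
Applying ab - ba throughout gives 16 signed words (2^4 = 16).
Collect the words opening with x1:
  sign of x1x5x2x4x3 is -1, so it contributes -[[[[x1, x5], x2], x4], x3]
  sign of x1x5x4x2x3 is +1, so it contributes +[[[[x1, x5], x4], x2], x3]

-[[[[x1, x5], x2], x4], x3] + [[[[x1, x5], x4], x2], x3]


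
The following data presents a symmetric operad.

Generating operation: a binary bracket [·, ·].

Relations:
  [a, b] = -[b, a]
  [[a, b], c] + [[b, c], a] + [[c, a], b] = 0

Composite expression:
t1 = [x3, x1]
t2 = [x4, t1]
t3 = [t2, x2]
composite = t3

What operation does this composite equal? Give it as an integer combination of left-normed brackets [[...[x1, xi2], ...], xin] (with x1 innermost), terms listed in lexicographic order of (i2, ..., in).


[[[x1, x3], x4], x2]

Antisymmetry and Jacobi reduce to x1-anchored left-normed brackets.
Composite bracket: [[x4, [x3, x1]], x2]
Under [a, b] = ab - ba we get 8 signed associative words (2^3 = 8).
Words beginning with x1 determine it all:
  the word x1x3x4x2 carries sign +1 and contributes +[[[x1, x3], x4], x2]


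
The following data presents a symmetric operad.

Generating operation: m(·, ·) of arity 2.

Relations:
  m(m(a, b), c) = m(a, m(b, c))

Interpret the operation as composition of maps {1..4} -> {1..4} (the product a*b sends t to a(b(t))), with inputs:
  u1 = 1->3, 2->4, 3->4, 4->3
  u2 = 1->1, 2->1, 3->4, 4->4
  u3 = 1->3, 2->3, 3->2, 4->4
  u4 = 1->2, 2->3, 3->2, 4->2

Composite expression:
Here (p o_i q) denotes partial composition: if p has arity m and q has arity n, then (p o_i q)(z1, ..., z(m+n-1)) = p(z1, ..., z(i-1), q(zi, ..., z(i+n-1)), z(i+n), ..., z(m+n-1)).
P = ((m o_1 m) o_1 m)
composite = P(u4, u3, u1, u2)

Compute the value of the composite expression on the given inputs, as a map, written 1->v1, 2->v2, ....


1->3, 2->3, 3->3, 4->3

m(u4, u3) = 1->2, 2->2, 3->3, 4->2
m(m(u4, u3), u1) = 1->3, 2->2, 3->2, 4->3
m(m(m(u4, u3), u1), u2) = 1->3, 2->3, 3->3, 4->3


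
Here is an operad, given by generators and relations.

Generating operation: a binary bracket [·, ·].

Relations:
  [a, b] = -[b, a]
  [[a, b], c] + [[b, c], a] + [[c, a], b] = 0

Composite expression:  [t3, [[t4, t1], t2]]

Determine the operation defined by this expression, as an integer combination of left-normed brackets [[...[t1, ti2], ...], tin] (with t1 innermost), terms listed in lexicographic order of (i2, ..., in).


Left-normed coefficients sit on the t1-initial expansion words.
Composite bracket: [t3, [[t4, t1], t2]]
Full expansion: 8 signed words from ab - ba (2^3 = 8).
Words beginning with t1 determine it all:
  sign of t1t4t2t3 is +1, so it contributes +[[[t1, t4], t2], t3]

[[[t1, t4], t2], t3]


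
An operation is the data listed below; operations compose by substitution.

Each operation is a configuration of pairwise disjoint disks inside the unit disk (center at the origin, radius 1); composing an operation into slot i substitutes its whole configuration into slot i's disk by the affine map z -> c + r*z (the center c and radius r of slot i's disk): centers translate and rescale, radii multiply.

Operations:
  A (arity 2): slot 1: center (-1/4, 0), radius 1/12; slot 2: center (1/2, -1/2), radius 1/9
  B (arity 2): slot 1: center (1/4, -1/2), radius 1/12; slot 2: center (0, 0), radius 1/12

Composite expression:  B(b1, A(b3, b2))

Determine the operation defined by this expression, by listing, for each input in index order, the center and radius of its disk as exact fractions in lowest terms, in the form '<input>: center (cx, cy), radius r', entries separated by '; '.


b1: center (1/4, -1/2), radius 1/12; b2: center (1/24, -1/24), radius 1/108; b3: center (-1/48, 0), radius 1/144

Below B, radii multiply path by path; the b-disk centers shift.
input b1: applying the 1 nested substitution gives center (1/4, -1/2), radius 1/12
input b3: applying the 2 nested substitutions gives center (-1/48, 0), radius 1/144
input b2: applying the 2 nested substitutions gives center (1/24, -1/24), radius 1/108


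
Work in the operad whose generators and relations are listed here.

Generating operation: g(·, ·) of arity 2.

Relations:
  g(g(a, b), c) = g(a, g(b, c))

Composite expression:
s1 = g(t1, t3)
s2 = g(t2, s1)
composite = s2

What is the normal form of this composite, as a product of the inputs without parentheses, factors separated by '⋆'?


t2 ⋆ t1 ⋆ t3

Associativity of g dissolves the nesting; only the t-input order survives.
g(t1, t3) collapses to t1 ⋆ t3
g(t2, g(t1, t3)) collapses to t2 ⋆ t1 ⋆ t3


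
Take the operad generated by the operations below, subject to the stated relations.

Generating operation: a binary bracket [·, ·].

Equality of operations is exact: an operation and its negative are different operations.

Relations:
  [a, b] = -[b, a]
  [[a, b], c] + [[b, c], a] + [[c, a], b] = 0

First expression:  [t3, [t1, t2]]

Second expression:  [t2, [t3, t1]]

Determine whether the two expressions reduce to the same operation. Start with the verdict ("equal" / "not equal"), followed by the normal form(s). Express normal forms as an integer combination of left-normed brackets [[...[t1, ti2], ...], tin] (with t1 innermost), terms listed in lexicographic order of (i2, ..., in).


not equal; the first gives -[[t1, t2], t3] and the second [[t1, t3], t2]

The first expression, normalized: -[[t1, t2], t3]
The second expression, normalized: [[t1, t3], t2]
The normal forms differ: not equal.


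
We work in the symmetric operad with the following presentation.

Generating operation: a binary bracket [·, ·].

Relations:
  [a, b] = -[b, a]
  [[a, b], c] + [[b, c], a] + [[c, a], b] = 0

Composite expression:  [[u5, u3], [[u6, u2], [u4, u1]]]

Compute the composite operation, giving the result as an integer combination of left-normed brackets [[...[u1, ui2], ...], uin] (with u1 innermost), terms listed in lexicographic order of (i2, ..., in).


-[[[[[u1, u4], u2], u6], u3], u5] + [[[[[u1, u4], u2], u6], u5], u3] + [[[[[u1, u4], u6], u2], u3], u5] - [[[[[u1, u4], u6], u2], u5], u3]

A multilinear Lie element is pinned by u1-initial words (u1 innermost).
Composite bracket: [[u5, u3], [[u6, u2], [u4, u1]]]
The bracket unfolds into 32 signed words via [a, b] = ab - ba (2^5 = 32).
Keep just the words that open with u1:
  u1u4u2u6u3u5 appears with sign -1, giving the term -[[[[[u1, u4], u2], u6], u3], u5]
  u1u4u2u6u5u3 appears with sign +1, giving the term +[[[[[u1, u4], u2], u6], u5], u3]
  u1u4u6u2u3u5 appears with sign +1, giving the term +[[[[[u1, u4], u6], u2], u3], u5]
  u1u4u6u2u5u3 appears with sign -1, giving the term -[[[[[u1, u4], u6], u2], u5], u3]


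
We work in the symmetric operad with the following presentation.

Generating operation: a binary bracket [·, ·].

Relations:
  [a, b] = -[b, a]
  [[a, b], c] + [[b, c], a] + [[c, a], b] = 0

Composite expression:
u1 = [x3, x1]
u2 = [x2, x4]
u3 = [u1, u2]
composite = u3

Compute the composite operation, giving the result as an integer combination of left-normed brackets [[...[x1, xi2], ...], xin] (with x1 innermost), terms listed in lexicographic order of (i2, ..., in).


-[[[x1, x3], x2], x4] + [[[x1, x3], x4], x2]


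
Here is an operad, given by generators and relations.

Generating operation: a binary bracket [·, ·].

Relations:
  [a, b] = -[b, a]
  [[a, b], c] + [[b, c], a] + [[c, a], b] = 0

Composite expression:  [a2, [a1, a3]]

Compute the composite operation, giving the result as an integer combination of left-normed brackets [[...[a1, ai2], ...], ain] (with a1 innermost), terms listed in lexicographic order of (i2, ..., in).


-[[a1, a3], a2]

Left-normed coefficients sit on the a1-initial expansion words.
Composite bracket: [a2, [a1, a3]]
The bracket unfolds into 4 signed words via [a, b] = ab - ba (2^2 = 4).
Coefficients come from the a1-initial words:
  word a1a3a2 has sign -1, contributing -[[a1, a3], a2]


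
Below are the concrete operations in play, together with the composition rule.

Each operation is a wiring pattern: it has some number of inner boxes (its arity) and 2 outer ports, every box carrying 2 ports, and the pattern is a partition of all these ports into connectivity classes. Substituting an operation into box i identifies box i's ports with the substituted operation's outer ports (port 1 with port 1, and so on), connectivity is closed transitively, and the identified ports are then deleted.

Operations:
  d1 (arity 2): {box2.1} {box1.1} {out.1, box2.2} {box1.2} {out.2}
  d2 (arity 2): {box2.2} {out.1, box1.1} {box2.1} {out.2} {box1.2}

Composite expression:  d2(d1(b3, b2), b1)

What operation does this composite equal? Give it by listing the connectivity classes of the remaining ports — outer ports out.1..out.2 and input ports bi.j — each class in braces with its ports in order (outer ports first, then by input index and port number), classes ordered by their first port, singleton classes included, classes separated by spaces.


{out.1, b2.2} {out.2} {b1.1} {b1.2} {b2.1} {b3.1} {b3.2}

Two ports join when wires chain via d2-identified ports.
stage d1: inputs (b3, b2), connectivity {out.1, b2.2} {out.2} {b2.1} {b3.1} {b3.2}, out.j its boundary
stage d2: inputs (b3, b2, b1), connectivity {out.1, b2.2} {out.2} {b1.1} {b1.2} {b2.1} {b3.1} {b3.2}, out.j its boundary


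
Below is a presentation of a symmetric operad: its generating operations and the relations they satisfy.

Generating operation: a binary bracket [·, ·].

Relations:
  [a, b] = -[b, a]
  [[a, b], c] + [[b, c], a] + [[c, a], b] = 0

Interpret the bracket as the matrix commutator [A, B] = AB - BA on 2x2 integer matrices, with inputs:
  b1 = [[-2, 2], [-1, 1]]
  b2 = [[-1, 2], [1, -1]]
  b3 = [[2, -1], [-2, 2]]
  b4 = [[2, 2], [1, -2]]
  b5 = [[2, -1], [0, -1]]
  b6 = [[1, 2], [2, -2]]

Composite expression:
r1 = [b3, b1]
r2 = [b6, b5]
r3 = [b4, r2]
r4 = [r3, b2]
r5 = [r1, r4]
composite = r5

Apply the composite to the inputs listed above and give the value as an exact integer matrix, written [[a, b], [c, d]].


[[-378, 816], [372, 378]]

[b3, b1] = [[5, -3], [6, -5]]
[b6, b5] = [[2, -9], [6, -2]]
[b4, [b6, b5]] = [[21, -44], [-20, -21]]
[[b4, [b6, b5]], b2] = [[-4, 84], [-42, 4]]
[[b3, b1], [[b4, [b6, b5]], b2]] = [[-378, 816], [372, 378]]


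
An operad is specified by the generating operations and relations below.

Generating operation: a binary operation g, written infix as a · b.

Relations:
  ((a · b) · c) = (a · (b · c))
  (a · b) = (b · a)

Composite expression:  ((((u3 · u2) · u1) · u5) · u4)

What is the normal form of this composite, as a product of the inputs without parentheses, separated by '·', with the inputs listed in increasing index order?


u1 · u2 · u3 · u4 · u5

Reordering under g is free, so list the u-inputs canonically.
(u3 · u2) spells out as u3 · u2
((u3 · u2) · u1) spells out as u3 · u2 · u1
(((u3 · u2) · u1) · u5) spells out as u3 · u2 · u1 · u5
((((u3 · u2) · u1) · u5) · u4) spells out as u3 · u2 · u1 · u5 · u4
the factors in increasing index order: u1 · u2 · u3 · u4 · u5


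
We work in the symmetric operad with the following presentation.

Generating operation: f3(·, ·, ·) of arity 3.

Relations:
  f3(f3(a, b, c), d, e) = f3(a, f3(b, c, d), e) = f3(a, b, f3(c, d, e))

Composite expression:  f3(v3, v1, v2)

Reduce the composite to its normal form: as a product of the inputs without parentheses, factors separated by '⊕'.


v3 ⊕ v1 ⊕ v2

Associativity of f3 dissolves the nesting; only the v-input order survives.
f3(v3, v1, v2) reduces to v3 ⊕ v1 ⊕ v2


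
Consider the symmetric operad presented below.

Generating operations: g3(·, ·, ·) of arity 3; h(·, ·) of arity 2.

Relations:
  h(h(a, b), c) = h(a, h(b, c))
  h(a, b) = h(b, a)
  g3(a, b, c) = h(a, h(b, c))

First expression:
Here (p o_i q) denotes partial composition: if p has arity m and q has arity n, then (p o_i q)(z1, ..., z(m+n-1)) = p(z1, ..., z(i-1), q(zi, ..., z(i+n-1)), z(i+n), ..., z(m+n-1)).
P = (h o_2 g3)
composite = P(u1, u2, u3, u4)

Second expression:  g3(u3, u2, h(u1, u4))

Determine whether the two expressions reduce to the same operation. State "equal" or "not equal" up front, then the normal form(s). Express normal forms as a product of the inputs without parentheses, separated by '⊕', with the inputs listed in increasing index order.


The first composite normalizes to u1 ⊕ u2 ⊕ u3 ⊕ u4
The second composite normalizes to u1 ⊕ u2 ⊕ u3 ⊕ u4
The forms coincide; equal.

equal; the common form is u1 ⊕ u2 ⊕ u3 ⊕ u4


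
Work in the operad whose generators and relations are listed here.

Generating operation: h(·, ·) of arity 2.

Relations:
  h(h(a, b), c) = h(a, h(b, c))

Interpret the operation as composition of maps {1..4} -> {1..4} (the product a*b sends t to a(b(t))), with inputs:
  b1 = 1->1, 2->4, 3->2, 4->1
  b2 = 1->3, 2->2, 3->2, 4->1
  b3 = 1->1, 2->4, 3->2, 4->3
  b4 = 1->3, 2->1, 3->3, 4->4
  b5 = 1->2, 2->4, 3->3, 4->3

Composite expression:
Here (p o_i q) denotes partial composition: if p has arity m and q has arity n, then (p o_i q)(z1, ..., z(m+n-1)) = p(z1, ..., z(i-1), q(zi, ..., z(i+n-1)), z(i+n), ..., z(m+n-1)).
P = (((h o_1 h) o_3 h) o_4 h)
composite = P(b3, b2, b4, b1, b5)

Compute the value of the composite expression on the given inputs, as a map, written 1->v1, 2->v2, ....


h(b3, b2) = 1->2, 2->4, 3->4, 4->1
h(b1, b5) = 1->4, 2->1, 3->2, 4->2
h(b4, h(b1, b5)) = 1->4, 2->3, 3->1, 4->1
h(h(b3, b2), h(b4, h(b1, b5))) = 1->1, 2->4, 3->2, 4->2

1->1, 2->4, 3->2, 4->2


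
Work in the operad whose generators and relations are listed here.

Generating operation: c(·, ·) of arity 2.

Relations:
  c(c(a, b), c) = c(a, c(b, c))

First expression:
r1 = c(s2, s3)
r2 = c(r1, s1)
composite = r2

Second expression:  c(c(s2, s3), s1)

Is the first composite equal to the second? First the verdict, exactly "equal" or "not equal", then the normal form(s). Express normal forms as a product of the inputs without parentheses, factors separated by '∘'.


equal — both sides give s2 ∘ s3 ∘ s1

Normal form of the first expression: s2 ∘ s3 ∘ s1
Normal form of the second expression: s2 ∘ s3 ∘ s1
Same normal form: equal.


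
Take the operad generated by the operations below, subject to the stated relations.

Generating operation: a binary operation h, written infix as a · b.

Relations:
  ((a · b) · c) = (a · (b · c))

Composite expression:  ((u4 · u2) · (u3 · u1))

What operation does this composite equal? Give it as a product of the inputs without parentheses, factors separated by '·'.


Every regrouping of h is equal, so read the u-inputs in written order.
(u4 · u2) reduces to u4 · u2
(u3 · u1) reduces to u3 · u1
((u4 · u2) · (u3 · u1)) reduces to u4 · u2 · u3 · u1

u4 · u2 · u3 · u1


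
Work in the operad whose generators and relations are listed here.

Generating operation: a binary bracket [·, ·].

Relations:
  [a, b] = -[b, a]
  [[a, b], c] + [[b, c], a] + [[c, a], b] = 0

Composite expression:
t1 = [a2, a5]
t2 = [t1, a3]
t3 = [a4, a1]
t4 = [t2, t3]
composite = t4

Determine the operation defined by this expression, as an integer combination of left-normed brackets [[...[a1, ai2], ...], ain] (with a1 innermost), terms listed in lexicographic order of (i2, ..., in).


[[[[a1, a4], a2], a5], a3] - [[[[a1, a4], a3], a2], a5] + [[[[a1, a4], a3], a5], a2] - [[[[a1, a4], a5], a2], a3]

In the tensor algebra, words opening a1 carry the a1-anchored form.
Composite bracket: [[[a2, a5], a3], [a4, a1]]
The bracket unfolds into 16 signed words via [a, b] = ab - ba (2^4 = 16).
Coefficients come from the a1-initial words:
  a1a4a2a5a3 (sign +1) contributes +[[[[a1, a4], a2], a5], a3]
  a1a4a3a2a5 (sign -1) contributes -[[[[a1, a4], a3], a2], a5]
  a1a4a3a5a2 (sign +1) contributes +[[[[a1, a4], a3], a5], a2]
  a1a4a5a2a3 (sign -1) contributes -[[[[a1, a4], a5], a2], a3]


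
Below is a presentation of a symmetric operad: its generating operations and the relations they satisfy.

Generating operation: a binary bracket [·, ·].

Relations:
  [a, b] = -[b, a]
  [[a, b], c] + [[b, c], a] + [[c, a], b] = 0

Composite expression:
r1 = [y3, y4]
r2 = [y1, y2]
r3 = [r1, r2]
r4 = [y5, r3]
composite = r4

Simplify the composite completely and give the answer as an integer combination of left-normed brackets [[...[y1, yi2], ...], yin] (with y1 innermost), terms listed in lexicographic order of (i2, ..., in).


[[[[y1, y2], y3], y4], y5] - [[[[y1, y2], y4], y3], y5]

Skip Jacobi rewriting: expand, keep y1-initial words, read off terms.
Composite bracket: [y5, [[y3, y4], [y1, y2]]]
Full expansion: 16 signed words from ab - ba (2^4 = 16).
Only words starting with y1 matter:
  y1y2y3y4y5 appears with sign +1, giving the term +[[[[y1, y2], y3], y4], y5]
  y1y2y4y3y5 appears with sign -1, giving the term -[[[[y1, y2], y4], y3], y5]


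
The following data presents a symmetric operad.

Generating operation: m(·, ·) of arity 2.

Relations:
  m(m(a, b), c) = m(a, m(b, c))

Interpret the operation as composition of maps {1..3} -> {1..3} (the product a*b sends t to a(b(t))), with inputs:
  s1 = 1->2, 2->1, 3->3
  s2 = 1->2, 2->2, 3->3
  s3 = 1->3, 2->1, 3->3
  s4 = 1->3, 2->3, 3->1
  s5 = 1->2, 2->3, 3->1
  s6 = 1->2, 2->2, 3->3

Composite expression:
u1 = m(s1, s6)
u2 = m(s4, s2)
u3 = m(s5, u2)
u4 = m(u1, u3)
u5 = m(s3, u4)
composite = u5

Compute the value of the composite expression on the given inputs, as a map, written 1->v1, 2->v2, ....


1->3, 2->3, 3->3

m(s1, s6) = 1->1, 2->1, 3->3
m(s4, s2) = 1->3, 2->3, 3->1
m(s5, m(s4, s2)) = 1->1, 2->1, 3->2
m(m(s1, s6), m(s5, m(s4, s2))) = 1->1, 2->1, 3->1
m(s3, m(m(s1, s6), m(s5, m(s4, s2)))) = 1->3, 2->3, 3->3


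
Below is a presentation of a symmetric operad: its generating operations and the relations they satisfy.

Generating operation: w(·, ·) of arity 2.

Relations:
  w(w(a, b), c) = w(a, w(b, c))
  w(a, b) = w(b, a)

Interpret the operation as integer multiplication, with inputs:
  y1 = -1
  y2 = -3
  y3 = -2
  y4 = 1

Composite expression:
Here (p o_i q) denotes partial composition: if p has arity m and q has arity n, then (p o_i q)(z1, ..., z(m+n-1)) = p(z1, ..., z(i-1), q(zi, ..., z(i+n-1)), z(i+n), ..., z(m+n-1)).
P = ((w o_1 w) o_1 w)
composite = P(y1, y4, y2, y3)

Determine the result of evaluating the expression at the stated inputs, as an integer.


-6


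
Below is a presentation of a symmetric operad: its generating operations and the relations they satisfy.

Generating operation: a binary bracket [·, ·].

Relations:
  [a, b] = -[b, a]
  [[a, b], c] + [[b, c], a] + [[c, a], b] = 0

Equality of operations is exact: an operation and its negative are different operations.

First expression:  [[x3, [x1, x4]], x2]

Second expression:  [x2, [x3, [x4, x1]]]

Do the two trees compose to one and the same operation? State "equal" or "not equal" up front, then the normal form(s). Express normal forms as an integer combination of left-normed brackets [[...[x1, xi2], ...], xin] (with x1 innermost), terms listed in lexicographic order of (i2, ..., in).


equal — both sides give -[[[x1, x4], x3], x2]

In normal form, the first expression is -[[[x1, x4], x3], x2]
In normal form, the second expression is -[[[x1, x4], x3], x2]
The normal forms match — equal.


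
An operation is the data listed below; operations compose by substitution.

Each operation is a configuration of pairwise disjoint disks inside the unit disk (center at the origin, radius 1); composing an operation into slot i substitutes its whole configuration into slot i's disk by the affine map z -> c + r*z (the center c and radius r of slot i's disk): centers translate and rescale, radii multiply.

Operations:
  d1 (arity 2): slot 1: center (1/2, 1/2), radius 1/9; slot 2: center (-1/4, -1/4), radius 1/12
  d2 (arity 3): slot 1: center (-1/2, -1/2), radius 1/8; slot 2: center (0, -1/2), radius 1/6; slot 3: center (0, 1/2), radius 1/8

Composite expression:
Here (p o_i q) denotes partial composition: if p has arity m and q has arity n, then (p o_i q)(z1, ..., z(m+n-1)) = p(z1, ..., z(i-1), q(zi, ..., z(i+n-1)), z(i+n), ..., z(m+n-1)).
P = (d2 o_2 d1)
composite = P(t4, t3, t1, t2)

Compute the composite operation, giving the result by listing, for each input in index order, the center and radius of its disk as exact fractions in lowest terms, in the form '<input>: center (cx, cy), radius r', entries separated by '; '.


t1: center (-1/24, -13/24), radius 1/72; t2: center (0, 1/2), radius 1/8; t3: center (1/12, -5/12), radius 1/54; t4: center (-1/2, -1/2), radius 1/8

Affine substitution under d2: radii multiply and t-centers shift.
for t4, the 1-step affine chain lands on center (-1/2, -1/2), radius 1/8
for t3, the 2-step affine chain lands on center (1/12, -5/12), radius 1/54
for t1, the 2-step affine chain lands on center (-1/24, -13/24), radius 1/72
for t2, the 1-step affine chain lands on center (0, 1/2), radius 1/8


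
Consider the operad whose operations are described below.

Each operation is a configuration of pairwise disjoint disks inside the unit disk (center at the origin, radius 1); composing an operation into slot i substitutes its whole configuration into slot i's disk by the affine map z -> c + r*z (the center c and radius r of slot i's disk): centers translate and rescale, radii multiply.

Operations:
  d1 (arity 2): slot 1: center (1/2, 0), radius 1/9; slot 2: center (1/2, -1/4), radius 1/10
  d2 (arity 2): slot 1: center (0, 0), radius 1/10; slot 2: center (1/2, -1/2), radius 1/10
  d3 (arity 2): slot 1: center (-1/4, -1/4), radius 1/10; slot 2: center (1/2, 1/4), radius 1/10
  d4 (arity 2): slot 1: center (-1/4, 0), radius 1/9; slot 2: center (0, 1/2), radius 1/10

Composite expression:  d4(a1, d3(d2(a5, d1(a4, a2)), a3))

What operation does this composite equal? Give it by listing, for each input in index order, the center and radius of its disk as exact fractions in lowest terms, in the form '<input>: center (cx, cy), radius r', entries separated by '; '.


a1: center (-1/4, 0), radius 1/9; a2: center (-39/2000, 1879/4000), radius 1/10000; a3: center (1/20, 21/40), radius 1/100; a4: center (-39/2000, 47/100), radius 1/9000; a5: center (-1/40, 19/40), radius 1/1000

Only the slot chain above each a matters under d4; compose those maps.
tracing a1 down its 1-map path: center (-1/4, 0), radius 1/9
tracing a5 down its 3-map path: center (-1/40, 19/40), radius 1/1000
tracing a4 down its 4-map path: center (-39/2000, 47/100), radius 1/9000
tracing a2 down its 4-map path: center (-39/2000, 1879/4000), radius 1/10000
tracing a3 down its 2-map path: center (1/20, 21/40), radius 1/100


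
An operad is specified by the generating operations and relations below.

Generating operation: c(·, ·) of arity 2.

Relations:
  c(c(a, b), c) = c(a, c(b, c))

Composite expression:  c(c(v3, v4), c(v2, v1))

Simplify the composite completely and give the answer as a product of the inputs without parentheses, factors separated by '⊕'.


All parenthesizations of c agree; list the v-inputs left to right.
c(v3, v4) unparenthesizes to v3 ⊕ v4
c(v2, v1) unparenthesizes to v2 ⊕ v1
c(c(v3, v4), c(v2, v1)) unparenthesizes to v3 ⊕ v4 ⊕ v2 ⊕ v1

v3 ⊕ v4 ⊕ v2 ⊕ v1


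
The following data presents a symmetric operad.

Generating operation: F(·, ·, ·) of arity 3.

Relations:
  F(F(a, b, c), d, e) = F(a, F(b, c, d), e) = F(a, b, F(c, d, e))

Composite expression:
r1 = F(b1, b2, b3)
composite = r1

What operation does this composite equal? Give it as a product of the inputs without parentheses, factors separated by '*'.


b1 * b2 * b3

Associativity of F dissolves the nesting; only the b-input order survives.
F(b1, b2, b3) reduces to b1 * b2 * b3


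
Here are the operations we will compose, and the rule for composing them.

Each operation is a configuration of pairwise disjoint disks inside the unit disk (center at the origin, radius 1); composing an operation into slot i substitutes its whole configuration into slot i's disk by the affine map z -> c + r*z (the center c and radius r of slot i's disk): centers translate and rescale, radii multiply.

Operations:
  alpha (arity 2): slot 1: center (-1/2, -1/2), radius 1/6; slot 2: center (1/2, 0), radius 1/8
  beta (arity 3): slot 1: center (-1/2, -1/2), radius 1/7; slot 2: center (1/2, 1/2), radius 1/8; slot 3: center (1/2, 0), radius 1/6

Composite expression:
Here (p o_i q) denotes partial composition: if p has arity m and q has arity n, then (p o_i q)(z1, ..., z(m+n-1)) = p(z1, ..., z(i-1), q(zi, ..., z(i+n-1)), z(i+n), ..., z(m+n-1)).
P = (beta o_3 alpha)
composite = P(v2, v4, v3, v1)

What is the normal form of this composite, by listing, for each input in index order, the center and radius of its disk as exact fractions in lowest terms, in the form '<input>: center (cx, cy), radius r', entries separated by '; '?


v1: center (7/12, 0), radius 1/48; v2: center (-1/2, -1/2), radius 1/7; v3: center (5/12, -1/12), radius 1/36; v4: center (1/2, 1/2), radius 1/8

Each v-disk chains the slot maps above it in beta; radii multiply.
tracing v2 down its 1-map path: center (-1/2, -1/2), radius 1/7
tracing v4 down its 1-map path: center (1/2, 1/2), radius 1/8
tracing v3 down its 2-map path: center (5/12, -1/12), radius 1/36
tracing v1 down its 2-map path: center (7/12, 0), radius 1/48


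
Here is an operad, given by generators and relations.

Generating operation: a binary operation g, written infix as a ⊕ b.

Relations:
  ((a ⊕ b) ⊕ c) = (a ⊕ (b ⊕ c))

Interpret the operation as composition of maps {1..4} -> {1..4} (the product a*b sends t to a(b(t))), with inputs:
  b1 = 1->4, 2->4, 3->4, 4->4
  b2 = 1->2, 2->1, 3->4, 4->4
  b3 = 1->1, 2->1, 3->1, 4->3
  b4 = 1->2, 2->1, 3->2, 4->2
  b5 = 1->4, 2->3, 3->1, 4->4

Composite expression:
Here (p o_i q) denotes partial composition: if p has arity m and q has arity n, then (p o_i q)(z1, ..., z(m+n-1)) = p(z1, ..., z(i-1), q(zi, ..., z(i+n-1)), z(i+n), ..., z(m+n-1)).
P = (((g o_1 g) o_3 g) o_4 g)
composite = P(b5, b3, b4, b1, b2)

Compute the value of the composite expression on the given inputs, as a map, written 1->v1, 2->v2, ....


(b5 ⊕ b3) = 1->4, 2->4, 3->4, 4->1
(b1 ⊕ b2) = 1->4, 2->4, 3->4, 4->4
(b4 ⊕ (b1 ⊕ b2)) = 1->2, 2->2, 3->2, 4->2
((b5 ⊕ b3) ⊕ (b4 ⊕ (b1 ⊕ b2))) = 1->4, 2->4, 3->4, 4->4

1->4, 2->4, 3->4, 4->4
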